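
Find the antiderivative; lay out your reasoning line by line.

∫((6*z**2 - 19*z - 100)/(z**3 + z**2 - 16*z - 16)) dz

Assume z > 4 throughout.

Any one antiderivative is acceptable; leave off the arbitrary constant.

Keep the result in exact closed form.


Step 1. Decompose ∫((6*z**2 - 19*z - 100)/(z**3 + z**2 - 16*z - 16)) dz by partial fractions, (6*z**2 - 19*z - 100)/(z**3 + z**2 - 16*z - 16) = 3/(z + 4) + 5/(z + 1) - 2/(z - 4): now ∫(-2/(z - 4)) dz + ∫(5/(z + 1)) dz + ∫(3/(z + 4)) dz.
Step 2. Evaluate the standard form [assuming z > -1]: now 5*log(z + 1) + ∫(-2/(z - 4)) dz + ∫(3/(z + 4)) dz.
Step 3. Evaluate the standard form [assuming z > 4]: now -2*log(z - 4) + 5*log(z + 1) + ∫(3/(z + 4)) dz.
Step 4. Evaluate the standard form [assuming z > -4]: now -2*log(z - 4) + 5*log(z + 1) + 3*log(z + 4).
Answer: -2*log(z - 4) + 5*log(z + 1) + 3*log(z + 4).


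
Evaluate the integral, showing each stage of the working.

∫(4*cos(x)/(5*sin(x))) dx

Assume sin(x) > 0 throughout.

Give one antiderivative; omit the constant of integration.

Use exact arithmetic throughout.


Step 1. Substitute u = sin(x), turning ∫(4*cos(x)/(5*sin(x))) dx into ∫(4/(5*u)) du: now ∫(4/(5*u)) du.
Step 2. Evaluate the standard form [assuming u > 0]: now 4*log(u)/5.
Step 3. Substitute back u = sin(x): now 4*log(sin(x))/5.
Answer: 4*log(sin(x))/5.


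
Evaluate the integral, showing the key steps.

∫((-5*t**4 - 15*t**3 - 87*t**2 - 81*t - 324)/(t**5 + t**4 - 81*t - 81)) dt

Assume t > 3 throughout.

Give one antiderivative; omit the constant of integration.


Step 1. Decompose ∫((-5*t**4 - 15*t**3 - 87*t**2 - 81*t - 324)/(t**5 + t**4 - 81*t - 81)) dt by partial fractions, (-5*t**4 - 15*t**3 - 87*t**2 - 81*t - 324)/(t**5 + t**4 - 81*t - 81) = -3/(t**2 + 9) - 4/(t + 3) + 4/(t + 1) - 5/(t - 3): now ∫(-5/(t - 3)) dt + ∫(4/(t + 1)) dt + ∫(-4/(t + 3)) dt + ∫(-3/(t**2 + 9)) dt.
Step 2. Evaluate the standard form [assuming t > -3]: now -4*log(t + 3) + ∫(-5/(t - 3)) dt + ∫(4/(t + 1)) dt + ∫(-3/(t**2 + 9)) dt.
Step 3. Evaluate the standard form [assuming t > 3]: now -5*log(t - 3) - 4*log(t + 3) + ∫(4/(t + 1)) dt + ∫(-3/(t**2 + 9)) dt.
Step 4. Evaluate the standard form [assuming t > -1]: now -5*log(t - 3) + 4*log(t + 1) - 4*log(t + 3) + ∫(-3/(t**2 + 9)) dt.
Step 5. Evaluate the standard form: now -5*log(t - 3) + 4*log(t + 1) - 4*log(t + 3) - atan(t/3).
Answer: -5*log(t - 3) + 4*log(t + 1) - 4*log(t + 3) - atan(t/3).


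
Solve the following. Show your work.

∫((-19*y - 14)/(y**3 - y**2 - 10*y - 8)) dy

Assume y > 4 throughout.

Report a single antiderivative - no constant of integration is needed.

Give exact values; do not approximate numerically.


Step 1. Decompose ∫((-19*y - 14)/(y**3 - y**2 - 10*y - 8)) dy by partial fractions, (-19*y - 14)/(y**3 - y**2 - 10*y - 8) = 4/(y + 2) - 1/(y + 1) - 3/(y - 4): now ∫(-3/(y - 4)) dy + ∫(-1/(y + 1)) dy + ∫(4/(y + 2)) dy.
Step 2. Evaluate the standard form [assuming y > -2]: now 4*log(y + 2) + ∫(-3/(y - 4)) dy + ∫(-1/(y + 1)) dy.
Step 3. Evaluate the standard form [assuming y > -1]: now -log(y + 1) + 4*log(y + 2) + ∫(-3/(y - 4)) dy.
Step 4. Evaluate the standard form [assuming y > 4]: now -3*log(y - 4) - log(y + 1) + 4*log(y + 2).
Answer: -3*log(y - 4) - log(y + 1) + 4*log(y + 2).


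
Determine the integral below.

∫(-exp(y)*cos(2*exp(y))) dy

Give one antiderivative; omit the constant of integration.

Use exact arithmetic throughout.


Answer: -sin(2*exp(y))/2.


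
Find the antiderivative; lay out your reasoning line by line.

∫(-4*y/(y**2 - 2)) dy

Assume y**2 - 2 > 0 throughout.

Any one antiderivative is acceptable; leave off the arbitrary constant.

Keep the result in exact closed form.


Step 1. Substitute u = y**2 - 2, turning ∫(-4*y/(y**2 - 2)) dy into ∫(-2/u) du: now ∫(-2/u) du.
Step 2. Evaluate the standard form [assuming u > 0]: now -2*log(u).
Step 3. Substitute back u = y**2 - 2: now -2*log(y**2 - 2).
Answer: -2*log(y**2 - 2).


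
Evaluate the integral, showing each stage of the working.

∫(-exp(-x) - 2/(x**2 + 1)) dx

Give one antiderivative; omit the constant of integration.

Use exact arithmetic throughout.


Step 1. Rewrite: now ∫(-2/(x**2 + 1)) dx + ∫(-exp(-x)) dx.
Step 2. Evaluate the standard form: now ∫(-2/(x**2 + 1)) dx + exp(-x).
Step 3. Evaluate the standard form: now -2*atan(x) + exp(-x).
Answer: -2*atan(x) + exp(-x).


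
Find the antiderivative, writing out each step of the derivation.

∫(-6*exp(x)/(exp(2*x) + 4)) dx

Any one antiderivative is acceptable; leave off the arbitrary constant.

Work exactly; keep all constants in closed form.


Step 1. Substitute u = exp(x), turning ∫(-6*exp(x)/(exp(2*x) + 4)) dx into ∫(-6/(u**2 + 4)) du: now ∫(-6/(u**2 + 4)) du.
Step 2. Evaluate the standard form: now -3*atan(u/2).
Step 3. Substitute back u = exp(x): now -3*atan(exp(x)/2).
Answer: -3*atan(exp(x)/2).


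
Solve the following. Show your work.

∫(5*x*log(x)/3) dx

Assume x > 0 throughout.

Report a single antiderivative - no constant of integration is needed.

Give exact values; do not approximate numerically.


Step 1. Integrate ∫(5*x*log(x)/3) dx by parts with u = log(x), dv = (5*x/3) dx, so v = 5*x**2/6 [assuming x > 0]: now 5*x**2*log(x)/6 + ∫(-5*x/6) dx.
Step 2. Evaluate the standard form: now 5*x**2*log(x)/6 - 5*x**2/12.
Answer: 5*x**2*log(x)/6 - 5*x**2/12.


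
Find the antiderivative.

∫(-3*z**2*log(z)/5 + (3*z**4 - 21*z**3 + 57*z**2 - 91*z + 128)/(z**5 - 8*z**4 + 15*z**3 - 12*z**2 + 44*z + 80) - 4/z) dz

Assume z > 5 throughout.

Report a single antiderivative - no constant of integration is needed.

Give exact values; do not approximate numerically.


Answer: -z**3*log(z)/5 + z**3/15 - 4*log(z) + 2*log(z - 5) - log(z - 4) + 2*log(z + 1) - atan(z/2)/2.


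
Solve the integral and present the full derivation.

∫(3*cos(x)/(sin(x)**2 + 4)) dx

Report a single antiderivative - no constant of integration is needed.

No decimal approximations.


Step 1. Substitute u = sin(x), turning ∫(3*cos(x)/(sin(x)**2 + 4)) dx into ∫(3/(u**2 + 4)) du: now ∫(3/(u**2 + 4)) du.
Step 2. Evaluate the standard form: now 3*atan(u/2)/2.
Step 3. Substitute back u = sin(x): now 3*atan(sin(x)/2)/2.
Answer: 3*atan(sin(x)/2)/2.


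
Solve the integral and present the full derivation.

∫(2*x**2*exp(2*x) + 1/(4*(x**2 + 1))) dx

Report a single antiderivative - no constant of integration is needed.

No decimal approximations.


Step 1. Rewrite: now ∫(2*x**2*exp(2*x)) dx + ∫(1/(4*(x**2 + 1))) dx.
Step 2. Integrate ∫(2*x**2*exp(2*x)) dx by parts with u = x**2, dv = (2*exp(2*x)) dx, so v = exp(2*x): now x**2*exp(2*x) + ∫(-2*x*exp(2*x)) dx + ∫(1/(4*(x**2 + 1))) dx.
Step 3. Integrate ∫(-2*x*exp(2*x)) dx by parts with u = x, dv = (-2*exp(2*x)) dx, so v = -exp(2*x): now x**2*exp(2*x) - x*exp(2*x) + ∫(1/(4*(x**2 + 1))) dx + ∫(exp(2*x)) dx.
Step 4. Evaluate the standard form: now x**2*exp(2*x) - x*exp(2*x) + exp(2*x)/2 + ∫(1/(4*(x**2 + 1))) dx.
Step 5. Evaluate the standard form: now x**2*exp(2*x) - x*exp(2*x) + exp(2*x)/2 + atan(x)/4.
Answer: x**2*exp(2*x) - x*exp(2*x) + exp(2*x)/2 + atan(x)/4.


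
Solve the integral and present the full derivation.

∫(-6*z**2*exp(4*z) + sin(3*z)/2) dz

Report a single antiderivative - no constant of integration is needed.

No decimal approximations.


Step 1. Rewrite: now ∫(-6*z**2*exp(4*z)) dz + ∫(sin(3*z)/2) dz.
Step 2. Evaluate the standard form: now -cos(3*z)/6 + ∫(-6*z**2*exp(4*z)) dz.
Step 3. Integrate ∫(-6*z**2*exp(4*z)) dz by parts with u = z**2, dv = (-6*exp(4*z)) dz, so v = -3*exp(4*z)/2: now -3*z**2*exp(4*z)/2 - cos(3*z)/6 + ∫(3*z*exp(4*z)) dz.
Step 4. Integrate ∫(3*z*exp(4*z)) dz by parts with u = z, dv = (3*exp(4*z)) dz, so v = 3*exp(4*z)/4: now -3*z**2*exp(4*z)/2 + 3*z*exp(4*z)/4 - cos(3*z)/6 + ∫(-3*exp(4*z)/4) dz.
Step 5. Evaluate the standard form: now -3*z**2*exp(4*z)/2 + 3*z*exp(4*z)/4 - 3*exp(4*z)/16 - cos(3*z)/6.
Answer: -3*z**2*exp(4*z)/2 + 3*z*exp(4*z)/4 - 3*exp(4*z)/16 - cos(3*z)/6.


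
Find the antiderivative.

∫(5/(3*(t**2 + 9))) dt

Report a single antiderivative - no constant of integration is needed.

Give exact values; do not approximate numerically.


Answer: 5*atan(t/3)/9.


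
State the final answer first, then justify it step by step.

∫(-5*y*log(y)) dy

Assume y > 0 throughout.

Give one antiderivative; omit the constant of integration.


The answer is -5*y**2*log(y)/2 + 5*y**2/4.
Step 1. Integrate ∫(-5*y*log(y)) dy by parts with u = log(y), dv = (-5*y) dy, so v = -5*y**2/2 [assuming y > 0]: now -5*y**2*log(y)/2 + ∫(5*y/2) dy.
Step 2. Evaluate the standard form: now -5*y**2*log(y)/2 + 5*y**2/4.
Answer: -5*y**2*log(y)/2 + 5*y**2/4.


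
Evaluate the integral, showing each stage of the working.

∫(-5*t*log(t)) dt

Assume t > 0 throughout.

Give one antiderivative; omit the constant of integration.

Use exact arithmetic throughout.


Step 1. Integrate ∫(-5*t*log(t)) dt by parts with u = log(t), dv = (-5*t) dt, so v = -5*t**2/2 [assuming t > 0]: now -5*t**2*log(t)/2 + ∫(5*t/2) dt.
Step 2. Evaluate the standard form: now -5*t**2*log(t)/2 + 5*t**2/4.
Answer: -5*t**2*log(t)/2 + 5*t**2/4.


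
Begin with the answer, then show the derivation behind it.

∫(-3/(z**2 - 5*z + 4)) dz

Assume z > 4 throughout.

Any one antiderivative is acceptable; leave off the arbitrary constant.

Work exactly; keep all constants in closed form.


The answer is -log(z - 4) + log(z - 1).
Step 1. Decompose ∫(-3/(z**2 - 5*z + 4)) dz by partial fractions, -3/(z**2 - 5*z + 4) = 1/(z - 1) - 1/(z - 4): now ∫(-1/(z - 4)) dz + ∫(1/(z - 1)) dz.
Step 2. Evaluate the standard form [assuming z > 4]: now -log(z - 4) + ∫(1/(z - 1)) dz.
Step 3. Evaluate the standard form [assuming z > 1]: now -log(z - 4) + log(z - 1).
Answer: -log(z - 4) + log(z - 1).


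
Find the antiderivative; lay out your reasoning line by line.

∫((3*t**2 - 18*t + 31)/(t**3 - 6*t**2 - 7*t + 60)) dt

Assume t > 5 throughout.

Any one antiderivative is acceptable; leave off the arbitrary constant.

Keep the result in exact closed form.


Step 1. Decompose ∫((3*t**2 - 18*t + 31)/(t**3 - 6*t**2 - 7*t + 60)) dt by partial fractions, (3*t**2 - 18*t + 31)/(t**3 - 6*t**2 - 7*t + 60) = 2/(t + 3) - 1/(t - 4) + 2/(t - 5): now ∫(2/(t - 5)) dt + ∫(-1/(t - 4)) dt + ∫(2/(t + 3)) dt.
Step 2. Evaluate the standard form [assuming t > 4]: now -log(t - 4) + ∫(2/(t - 5)) dt + ∫(2/(t + 3)) dt.
Step 3. Evaluate the standard form [assuming t > -3]: now -log(t - 4) + 2*log(t + 3) + ∫(2/(t - 5)) dt.
Step 4. Evaluate the standard form [assuming t > 5]: now 2*log(t - 5) - log(t - 4) + 2*log(t + 3).
Answer: 2*log(t - 5) - log(t - 4) + 2*log(t + 3).


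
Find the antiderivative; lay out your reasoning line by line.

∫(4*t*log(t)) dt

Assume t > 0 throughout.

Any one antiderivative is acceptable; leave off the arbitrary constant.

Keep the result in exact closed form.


Step 1. Integrate ∫(4*t*log(t)) dt by parts with u = log(t), dv = (4*t) dt, so v = 2*t**2 [assuming t > 0]: now 2*t**2*log(t) + ∫(-2*t) dt.
Step 2. Evaluate the standard form: now 2*t**2*log(t) - t**2.
Answer: 2*t**2*log(t) - t**2.


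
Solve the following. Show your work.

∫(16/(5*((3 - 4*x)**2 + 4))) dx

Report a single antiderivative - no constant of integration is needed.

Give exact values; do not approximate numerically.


Step 1. Substitute u = 3 - 4*x, turning ∫(16/(5*((3 - 4*x)**2 + 4))) dx into ∫(-4/(5*(u**2 + 4))) du: now ∫(-4/(5*(u**2 + 4))) du.
Step 2. Evaluate the standard form: now -2*atan(u/2)/5.
Step 3. Substitute back u = 3 - 4*x: now 2*atan(2*x - 3/2)/5.
Answer: 2*atan(2*x - 3/2)/5.


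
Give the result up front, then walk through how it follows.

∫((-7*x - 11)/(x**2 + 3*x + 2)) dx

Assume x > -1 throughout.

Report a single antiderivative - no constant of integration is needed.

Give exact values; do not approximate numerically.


The answer is -4*log(x + 1) - 3*log(x + 2).
Step 1. Decompose ∫((-7*x - 11)/(x**2 + 3*x + 2)) dx by partial fractions, (-7*x - 11)/(x**2 + 3*x + 2) = -3/(x + 2) - 4/(x + 1): now ∫(-4/(x + 1)) dx + ∫(-3/(x + 2)) dx.
Step 2. Evaluate the standard form [assuming x > -1]: now -4*log(x + 1) + ∫(-3/(x + 2)) dx.
Step 3. Evaluate the standard form [assuming x > -2]: now -4*log(x + 1) - 3*log(x + 2).
Answer: -4*log(x + 1) - 3*log(x + 2).


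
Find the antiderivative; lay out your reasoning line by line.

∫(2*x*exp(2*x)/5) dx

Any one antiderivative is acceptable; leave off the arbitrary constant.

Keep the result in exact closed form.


Step 1. Integrate ∫(2*x*exp(2*x)/5) dx by parts with u = x, dv = (2*exp(2*x)/5) dx, so v = exp(2*x)/5: now x*exp(2*x)/5 + ∫(-exp(2*x)/5) dx.
Step 2. Evaluate the standard form: now x*exp(2*x)/5 - exp(2*x)/10.
Answer: x*exp(2*x)/5 - exp(2*x)/10.


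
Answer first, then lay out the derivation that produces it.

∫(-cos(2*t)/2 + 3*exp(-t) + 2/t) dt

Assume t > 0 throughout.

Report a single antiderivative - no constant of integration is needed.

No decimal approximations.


The answer is 2*log(t) - sin(2*t)/4 - 3*exp(-t).
Step 1. Rewrite: now ∫(2/t) dt + ∫(3*exp(-t)) dt + ∫(-cos(2*t)/2) dt.
Step 2. Evaluate the standard form [assuming t > 0]: now 2*log(t) + ∫(3*exp(-t)) dt + ∫(-cos(2*t)/2) dt.
Step 3. Evaluate the standard form: now 2*log(t) + ∫(-cos(2*t)/2) dt - 3*exp(-t).
Step 4. Evaluate the standard form: now 2*log(t) - sin(2*t)/4 - 3*exp(-t).
Answer: 2*log(t) - sin(2*t)/4 - 3*exp(-t).


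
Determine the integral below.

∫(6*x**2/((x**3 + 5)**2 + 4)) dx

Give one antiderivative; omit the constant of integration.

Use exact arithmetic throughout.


Answer: atan(x**3/2 + 5/2).


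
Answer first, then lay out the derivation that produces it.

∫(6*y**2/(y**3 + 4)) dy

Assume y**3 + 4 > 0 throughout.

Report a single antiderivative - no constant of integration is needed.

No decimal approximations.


The answer is 2*log(y**3 + 4).
Step 1. Substitute u = y**3 + 4, turning ∫(6*y**2/(y**3 + 4)) dy into ∫(2/u) du: now ∫(2/u) du.
Step 2. Evaluate the standard form [assuming u > 0]: now 2*log(u).
Step 3. Substitute back u = y**3 + 4: now 2*log(y**3 + 4).
Answer: 2*log(y**3 + 4).


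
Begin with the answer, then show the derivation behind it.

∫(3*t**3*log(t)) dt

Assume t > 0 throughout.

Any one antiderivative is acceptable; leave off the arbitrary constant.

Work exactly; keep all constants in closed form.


The answer is 3*t**4*log(t)/4 - 3*t**4/16.
Step 1. Integrate ∫(3*t**3*log(t)) dt by parts with u = log(t), dv = (3*t**3) dt, so v = 3*t**4/4 [assuming t > 0]: now 3*t**4*log(t)/4 + ∫(-3*t**3/4) dt.
Step 2. Evaluate the standard form: now 3*t**4*log(t)/4 - 3*t**4/16.
Answer: 3*t**4*log(t)/4 - 3*t**4/16.


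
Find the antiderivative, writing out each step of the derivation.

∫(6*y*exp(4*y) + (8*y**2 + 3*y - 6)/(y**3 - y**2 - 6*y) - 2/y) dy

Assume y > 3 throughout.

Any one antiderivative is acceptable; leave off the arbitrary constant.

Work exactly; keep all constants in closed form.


Step 1. Rewrite: now ∫(-2/y) dy + ∫(6*y*exp(4*y)) dy + ∫((8*y**2 + 3*y - 6)/(y**3 - y**2 - 6*y)) dy.
Step 2. Decompose ∫((8*y**2 + 3*y - 6)/(y**3 - y**2 - 6*y)) dy by partial fractions, (8*y**2 + 3*y - 6)/(y**3 - y**2 - 6*y) = 2/(y + 2) + 5/(y - 3) + 1/y: now ∫(-2/y) dy + ∫(1/y) dy + ∫(6*y*exp(4*y)) dy + ∫(5/(y - 3)) dy + ∫(2/(y + 2)) dy.
Step 3. Evaluate the standard form [assuming y > -2]: now 2*log(y + 2) + ∫(-2/y) dy + ∫(1/y) dy + ∫(6*y*exp(4*y)) dy + ∫(5/(y - 3)) dy.
Step 4. Evaluate the standard form [assuming y > 3]: now 5*log(y - 3) + 2*log(y + 2) + ∫(-2/y) dy + ∫(1/y) dy + ∫(6*y*exp(4*y)) dy.
Step 5. Evaluate the standard form [assuming y > 0]: now log(y) + 5*log(y - 3) + 2*log(y + 2) + ∫(-2/y) dy + ∫(6*y*exp(4*y)) dy.
Step 6. Integrate ∫(6*y*exp(4*y)) dy by parts with u = y, dv = (6*exp(4*y)) dy, so v = 3*exp(4*y)/2: now 3*y*exp(4*y)/2 + log(y) + 5*log(y - 3) + 2*log(y + 2) + ∫(-2/y) dy + ∫(-3*exp(4*y)/2) dy.
Step 7. Evaluate the standard form: now 3*y*exp(4*y)/2 - 3*exp(4*y)/8 + log(y) + 5*log(y - 3) + 2*log(y + 2) + ∫(-2/y) dy.
Step 8. Evaluate the standard form [assuming y > 0]: now 3*y*exp(4*y)/2 - 3*exp(4*y)/8 - log(y) + 5*log(y - 3) + 2*log(y + 2).
Answer: 3*y*exp(4*y)/2 - 3*exp(4*y)/8 - log(y) + 5*log(y - 3) + 2*log(y + 2).


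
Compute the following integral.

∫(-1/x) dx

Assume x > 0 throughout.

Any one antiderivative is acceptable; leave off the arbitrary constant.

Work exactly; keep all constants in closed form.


Answer: -log(x).


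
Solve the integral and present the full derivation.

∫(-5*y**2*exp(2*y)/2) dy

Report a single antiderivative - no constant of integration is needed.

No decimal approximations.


Step 1. Integrate ∫(-5*y**2*exp(2*y)/2) dy by parts with u = y**2, dv = (-5*exp(2*y)/2) dy, so v = -5*exp(2*y)/4: now -5*y**2*exp(2*y)/4 + ∫(5*y*exp(2*y)/2) dy.
Step 2. Integrate ∫(5*y*exp(2*y)/2) dy by parts with u = y, dv = (5*exp(2*y)/2) dy, so v = 5*exp(2*y)/4: now -5*y**2*exp(2*y)/4 + 5*y*exp(2*y)/4 + ∫(-5*exp(2*y)/4) dy.
Step 3. Evaluate the standard form: now -5*y**2*exp(2*y)/4 + 5*y*exp(2*y)/4 - 5*exp(2*y)/8.
Answer: -5*y**2*exp(2*y)/4 + 5*y*exp(2*y)/4 - 5*exp(2*y)/8.


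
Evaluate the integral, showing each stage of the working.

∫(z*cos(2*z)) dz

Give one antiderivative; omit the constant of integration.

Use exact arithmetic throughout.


Step 1. Integrate ∫(z*cos(2*z)) dz by parts with u = z, dv = (cos(2*z)) dz, so v = sin(2*z)/2: now z*sin(2*z)/2 + ∫(-sin(2*z)/2) dz.
Step 2. Evaluate the standard form: now z*sin(2*z)/2 + cos(2*z)/4.
Answer: z*sin(2*z)/2 + cos(2*z)/4.


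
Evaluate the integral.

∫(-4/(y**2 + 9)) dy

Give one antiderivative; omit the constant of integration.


Answer: -4*atan(y/3)/3.


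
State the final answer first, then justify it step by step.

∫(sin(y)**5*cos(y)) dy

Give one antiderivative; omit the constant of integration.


The answer is sin(y)**6/6.
Step 1. Substitute u = sin(y), turning ∫(sin(y)**5*cos(y)) dy into ∫(u**5) du: now ∫(u**5) du.
Step 2. Evaluate the standard form: now u**6/6.
Step 3. Substitute back u = sin(y): now sin(y)**6/6.
Answer: sin(y)**6/6.


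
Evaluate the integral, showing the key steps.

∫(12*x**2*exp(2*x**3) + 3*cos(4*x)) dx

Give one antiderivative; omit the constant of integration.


Step 1. Rewrite: now ∫(12*x**2*exp(2*x**3)) dx + ∫(3*cos(4*x)) dx.
Step 2. Evaluate the standard form: now 3*sin(4*x)/4 + ∫(12*x**2*exp(2*x**3)) dx.
Step 3. Substitute u = x**3, turning ∫(12*x**2*exp(2*x**3)) dx into ∫(4*exp(2*u)) du: now 3*sin(4*x)/4 + ∫(4*exp(2*u)) du.
Step 4. Evaluate the standard form: now 2*exp(2*u) + 3*sin(4*x)/4.
Step 5. Substitute back u = x**3: now 2*exp(2*x**3) + 3*sin(4*x)/4.
Answer: 2*exp(2*x**3) + 3*sin(4*x)/4.


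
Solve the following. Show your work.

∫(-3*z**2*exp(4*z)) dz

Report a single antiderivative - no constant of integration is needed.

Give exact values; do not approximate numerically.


Step 1. Integrate ∫(-3*z**2*exp(4*z)) dz by parts with u = z**2, dv = (-3*exp(4*z)) dz, so v = -3*exp(4*z)/4: now -3*z**2*exp(4*z)/4 + ∫(3*z*exp(4*z)/2) dz.
Step 2. Integrate ∫(3*z*exp(4*z)/2) dz by parts with u = z, dv = (3*exp(4*z)/2) dz, so v = 3*exp(4*z)/8: now -3*z**2*exp(4*z)/4 + 3*z*exp(4*z)/8 + ∫(-3*exp(4*z)/8) dz.
Step 3. Evaluate the standard form: now -3*z**2*exp(4*z)/4 + 3*z*exp(4*z)/8 - 3*exp(4*z)/32.
Answer: -3*z**2*exp(4*z)/4 + 3*z*exp(4*z)/8 - 3*exp(4*z)/32.


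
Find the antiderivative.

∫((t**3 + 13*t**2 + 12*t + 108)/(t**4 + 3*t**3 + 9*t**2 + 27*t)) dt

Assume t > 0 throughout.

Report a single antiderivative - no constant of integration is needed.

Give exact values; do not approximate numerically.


Answer: 4*log(t) - 3*log(t + 3) + atan(t/3)/3.


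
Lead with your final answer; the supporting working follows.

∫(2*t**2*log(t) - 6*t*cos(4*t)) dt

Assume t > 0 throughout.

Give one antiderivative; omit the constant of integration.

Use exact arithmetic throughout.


The answer is 2*t**3*log(t)/3 - 2*t**3/9 - 3*t*sin(4*t)/2 - 3*cos(4*t)/8.
Step 1. Rewrite: now ∫(-6*t*cos(4*t)) dt + ∫(2*t**2*log(t)) dt.
Step 2. Integrate ∫(-6*t*cos(4*t)) dt by parts with u = t, dv = (-6*cos(4*t)) dt, so v = -3*sin(4*t)/2: now -3*t*sin(4*t)/2 + ∫(2*t**2*log(t)) dt + ∫(3*sin(4*t)/2) dt.
Step 3. Evaluate the standard form: now -3*t*sin(4*t)/2 - 3*cos(4*t)/8 + ∫(2*t**2*log(t)) dt.
Step 4. Integrate ∫(2*t**2*log(t)) dt by parts with u = log(t), dv = (2*t**2) dt, so v = 2*t**3/3 [assuming t > 0]: now 2*t**3*log(t)/3 - 3*t*sin(4*t)/2 - 3*cos(4*t)/8 + ∫(-2*t**2/3) dt.
Step 5. Evaluate the standard form: now 2*t**3*log(t)/3 - 2*t**3/9 - 3*t*sin(4*t)/2 - 3*cos(4*t)/8.
Answer: 2*t**3*log(t)/3 - 2*t**3/9 - 3*t*sin(4*t)/2 - 3*cos(4*t)/8.


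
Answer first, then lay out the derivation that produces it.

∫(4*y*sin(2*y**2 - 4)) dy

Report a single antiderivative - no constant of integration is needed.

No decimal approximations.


The answer is -cos(2*y**2 - 4).
Step 1. Substitute u = y**2 - 2, turning ∫(4*y*sin(2*y**2 - 4)) dy into ∫(2*sin(2*u)) du: now ∫(2*sin(2*u)) du.
Step 2. Evaluate the standard form: now -cos(2*u).
Step 3. Substitute back u = y**2 - 2: now -cos(2*y**2 - 4).
Answer: -cos(2*y**2 - 4).


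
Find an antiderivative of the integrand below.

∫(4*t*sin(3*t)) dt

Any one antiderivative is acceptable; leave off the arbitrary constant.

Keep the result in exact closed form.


Answer: -4*t*cos(3*t)/3 + 4*sin(3*t)/9.


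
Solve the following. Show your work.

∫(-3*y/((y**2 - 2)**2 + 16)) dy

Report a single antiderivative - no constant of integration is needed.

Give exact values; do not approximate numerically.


Step 1. Substitute u = y**2 - 2, turning ∫(-3*y/((y**2 - 2)**2 + 16)) dy into ∫(-3/(2*(u**2 + 16))) du: now ∫(-3/(2*(u**2 + 16))) du.
Step 2. Evaluate the standard form: now -3*atan(u/4)/8.
Step 3. Substitute back u = y**2 - 2: now -3*atan(y**2/4 - 1/2)/8.
Answer: -3*atan(y**2/4 - 1/2)/8.


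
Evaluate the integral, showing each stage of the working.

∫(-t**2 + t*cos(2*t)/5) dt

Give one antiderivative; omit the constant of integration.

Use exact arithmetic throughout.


Step 1. Rewrite: now ∫(-t**2) dt + ∫(t*cos(2*t)/5) dt.
Step 2. Evaluate the standard form: now -t**3/3 + ∫(t*cos(2*t)/5) dt.
Step 3. Integrate ∫(t*cos(2*t)/5) dt by parts with u = t, dv = (cos(2*t)/5) dt, so v = sin(2*t)/10: now -t**3/3 + t*sin(2*t)/10 + ∫(-sin(2*t)/10) dt.
Step 4. Evaluate the standard form: now -t**3/3 + t*sin(2*t)/10 + cos(2*t)/20.
Answer: -t**3/3 + t*sin(2*t)/10 + cos(2*t)/20.


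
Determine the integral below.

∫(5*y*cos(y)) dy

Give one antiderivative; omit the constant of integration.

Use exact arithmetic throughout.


Answer: 5*y*sin(y) + 5*cos(y).


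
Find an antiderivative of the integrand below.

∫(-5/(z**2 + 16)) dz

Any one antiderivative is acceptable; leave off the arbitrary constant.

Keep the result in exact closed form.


Answer: -5*atan(z/4)/4.


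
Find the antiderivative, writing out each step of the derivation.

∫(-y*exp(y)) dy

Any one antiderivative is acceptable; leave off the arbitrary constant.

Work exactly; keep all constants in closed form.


Step 1. Integrate ∫(-y*exp(y)) dy by parts with u = y, dv = (-exp(y)) dy, so v = -exp(y): now -y*exp(y) + ∫(exp(y)) dy.
Step 2. Evaluate the standard form: now -y*exp(y) + exp(y).
Answer: -y*exp(y) + exp(y).


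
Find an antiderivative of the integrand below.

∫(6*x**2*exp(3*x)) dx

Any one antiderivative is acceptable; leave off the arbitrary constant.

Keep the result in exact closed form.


Answer: 2*x**2*exp(3*x) - 4*x*exp(3*x)/3 + 4*exp(3*x)/9.


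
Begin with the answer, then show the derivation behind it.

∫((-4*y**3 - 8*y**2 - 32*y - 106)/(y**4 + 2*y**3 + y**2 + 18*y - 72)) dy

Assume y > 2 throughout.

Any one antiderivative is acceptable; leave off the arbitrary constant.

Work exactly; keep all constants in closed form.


The answer is -3*log(y - 2) - log(y + 4) + 2*atan(y/3)/3.
Step 1. Decompose ∫((-4*y**3 - 8*y**2 - 32*y - 106)/(y**4 + 2*y**3 + y**2 + 18*y - 72)) dy by partial fractions, (-4*y**3 - 8*y**2 - 32*y - 106)/(y**4 + 2*y**3 + y**2 + 18*y - 72) = 2/(y**2 + 9) - 1/(y + 4) - 3/(y - 2): now ∫(-3/(y - 2)) dy + ∫(-1/(y + 4)) dy + ∫(2/(y**2 + 9)) dy.
Step 2. Evaluate the standard form [assuming y > -4]: now -log(y + 4) + ∫(-3/(y - 2)) dy + ∫(2/(y**2 + 9)) dy.
Step 3. Evaluate the standard form [assuming y > 2]: now -3*log(y - 2) - log(y + 4) + ∫(2/(y**2 + 9)) dy.
Step 4. Evaluate the standard form: now -3*log(y - 2) - log(y + 4) + 2*atan(y/3)/3.
Answer: -3*log(y - 2) - log(y + 4) + 2*atan(y/3)/3.


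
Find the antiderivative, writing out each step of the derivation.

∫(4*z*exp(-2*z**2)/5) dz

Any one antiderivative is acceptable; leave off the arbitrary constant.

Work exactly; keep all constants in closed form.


Step 1. Substitute u = z**2, turning ∫(4*z*exp(-2*z**2)/5) dz into ∫(2*exp(-2*u)/5) du: now ∫(2*exp(-2*u)/5) du.
Step 2. Evaluate the standard form: now -exp(-2*u)/5.
Step 3. Substitute back u = z**2: now -exp(-2*z**2)/5.
Answer: -exp(-2*z**2)/5.


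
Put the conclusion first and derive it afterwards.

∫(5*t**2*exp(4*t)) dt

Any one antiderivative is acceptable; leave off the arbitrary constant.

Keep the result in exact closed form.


The answer is 5*t**2*exp(4*t)/4 - 5*t*exp(4*t)/8 + 5*exp(4*t)/32.
Step 1. Integrate ∫(5*t**2*exp(4*t)) dt by parts with u = t**2, dv = (5*exp(4*t)) dt, so v = 5*exp(4*t)/4: now 5*t**2*exp(4*t)/4 + ∫(-5*t*exp(4*t)/2) dt.
Step 2. Integrate ∫(-5*t*exp(4*t)/2) dt by parts with u = t, dv = (-5*exp(4*t)/2) dt, so v = -5*exp(4*t)/8: now 5*t**2*exp(4*t)/4 - 5*t*exp(4*t)/8 + ∫(5*exp(4*t)/8) dt.
Step 3. Evaluate the standard form: now 5*t**2*exp(4*t)/4 - 5*t*exp(4*t)/8 + 5*exp(4*t)/32.
Answer: 5*t**2*exp(4*t)/4 - 5*t*exp(4*t)/8 + 5*exp(4*t)/32.


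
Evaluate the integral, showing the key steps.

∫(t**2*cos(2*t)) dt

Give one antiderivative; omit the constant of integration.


Step 1. Integrate ∫(t**2*cos(2*t)) dt by parts with u = t**2, dv = (cos(2*t)) dt, so v = sin(2*t)/2: now t**2*sin(2*t)/2 + ∫(-t*sin(2*t)) dt.
Step 2. Integrate ∫(-t*sin(2*t)) dt by parts with u = t, dv = (-sin(2*t)) dt, so v = cos(2*t)/2: now t**2*sin(2*t)/2 + t*cos(2*t)/2 + ∫(-cos(2*t)/2) dt.
Step 3. Evaluate the standard form: now t**2*sin(2*t)/2 + t*cos(2*t)/2 - sin(2*t)/4.
Answer: t**2*sin(2*t)/2 + t*cos(2*t)/2 - sin(2*t)/4.


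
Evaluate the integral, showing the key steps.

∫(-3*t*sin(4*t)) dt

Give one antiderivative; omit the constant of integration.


Step 1. Integrate ∫(-3*t*sin(4*t)) dt by parts with u = t, dv = (-3*sin(4*t)) dt, so v = 3*cos(4*t)/4: now 3*t*cos(4*t)/4 + ∫(-3*cos(4*t)/4) dt.
Step 2. Evaluate the standard form: now 3*t*cos(4*t)/4 - 3*sin(4*t)/16.
Answer: 3*t*cos(4*t)/4 - 3*sin(4*t)/16.


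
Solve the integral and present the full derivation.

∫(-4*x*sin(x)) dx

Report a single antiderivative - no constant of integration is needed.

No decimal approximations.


Step 1. Integrate ∫(-4*x*sin(x)) dx by parts with u = x, dv = (-4*sin(x)) dx, so v = 4*cos(x): now 4*x*cos(x) + ∫(-4*cos(x)) dx.
Step 2. Evaluate the standard form: now 4*x*cos(x) - 4*sin(x).
Answer: 4*x*cos(x) - 4*sin(x).


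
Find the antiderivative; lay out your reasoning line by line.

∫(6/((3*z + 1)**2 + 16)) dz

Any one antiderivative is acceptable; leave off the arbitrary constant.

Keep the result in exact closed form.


Step 1. Substitute u = 3*z + 1, turning ∫(6/((3*z + 1)**2 + 16)) dz into ∫(2/(u**2 + 16)) du: now ∫(2/(u**2 + 16)) du.
Step 2. Evaluate the standard form: now atan(u/4)/2.
Step 3. Substitute back u = 3*z + 1: now atan(3*z/4 + 1/4)/2.
Answer: atan(3*z/4 + 1/4)/2.


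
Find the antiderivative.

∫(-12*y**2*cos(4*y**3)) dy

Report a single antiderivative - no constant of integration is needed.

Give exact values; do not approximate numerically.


Answer: -sin(4*y**3).


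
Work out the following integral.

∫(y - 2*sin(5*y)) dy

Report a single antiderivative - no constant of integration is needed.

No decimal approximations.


Answer: y**2/2 + 2*cos(5*y)/5.


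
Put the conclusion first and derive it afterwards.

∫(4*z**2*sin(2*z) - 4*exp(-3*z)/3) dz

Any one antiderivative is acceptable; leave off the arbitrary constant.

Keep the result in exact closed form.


The answer is -2*z**2*cos(2*z) + 2*z*sin(2*z) + cos(2*z) + 4*exp(-3*z)/9.
Step 1. Rewrite: now ∫(4*z**2*sin(2*z)) dz + ∫(-4*exp(-3*z)/3) dz.
Step 2. Integrate ∫(4*z**2*sin(2*z)) dz by parts with u = z**2, dv = (4*sin(2*z)) dz, so v = -2*cos(2*z): now -2*z**2*cos(2*z) + ∫(4*z*cos(2*z)) dz + ∫(-4*exp(-3*z)/3) dz.
Step 3. Integrate ∫(4*z*cos(2*z)) dz by parts with u = z, dv = (4*cos(2*z)) dz, so v = 2*sin(2*z): now -2*z**2*cos(2*z) + 2*z*sin(2*z) + ∫(-4*exp(-3*z)/3) dz + ∫(-2*sin(2*z)) dz.
Step 4. Evaluate the standard form: now -2*z**2*cos(2*z) + 2*z*sin(2*z) + cos(2*z) + ∫(-4*exp(-3*z)/3) dz.
Step 5. Evaluate the standard form: now -2*z**2*cos(2*z) + 2*z*sin(2*z) + cos(2*z) + 4*exp(-3*z)/9.
Answer: -2*z**2*cos(2*z) + 2*z*sin(2*z) + cos(2*z) + 4*exp(-3*z)/9.


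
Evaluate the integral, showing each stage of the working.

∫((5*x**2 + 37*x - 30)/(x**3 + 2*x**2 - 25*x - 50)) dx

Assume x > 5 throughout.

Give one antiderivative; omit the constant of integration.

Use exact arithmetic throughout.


Step 1. Decompose ∫((5*x**2 + 37*x - 30)/(x**3 + 2*x**2 - 25*x - 50)) dx by partial fractions, (5*x**2 + 37*x - 30)/(x**3 + 2*x**2 - 25*x - 50) = -3/(x + 5) + 4/(x + 2) + 4/(x - 5): now ∫(4/(x - 5)) dx + ∫(4/(x + 2)) dx + ∫(-3/(x + 5)) dx.
Step 2. Evaluate the standard form [assuming x > -2]: now 4*log(x + 2) + ∫(4/(x - 5)) dx + ∫(-3/(x + 5)) dx.
Step 3. Evaluate the standard form [assuming x > 5]: now 4*log(x - 5) + 4*log(x + 2) + ∫(-3/(x + 5)) dx.
Step 4. Evaluate the standard form [assuming x > -5]: now 4*log(x - 5) + 4*log(x + 2) - 3*log(x + 5).
Answer: 4*log(x - 5) + 4*log(x + 2) - 3*log(x + 5).


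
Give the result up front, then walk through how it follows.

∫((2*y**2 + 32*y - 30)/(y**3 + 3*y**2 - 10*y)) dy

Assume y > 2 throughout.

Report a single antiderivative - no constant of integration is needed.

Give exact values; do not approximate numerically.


The answer is 3*log(y) + 3*log(y - 2) - 4*log(y + 5).
Step 1. Decompose ∫((2*y**2 + 32*y - 30)/(y**3 + 3*y**2 - 10*y)) dy by partial fractions, (2*y**2 + 32*y - 30)/(y**3 + 3*y**2 - 10*y) = -4/(y + 5) + 3/(y - 2) + 3/y: now ∫(3/y) dy + ∫(3/(y - 2)) dy + ∫(-4/(y + 5)) dy.
Step 2. Evaluate the standard form [assuming y > 2]: now 3*log(y - 2) + ∫(3/y) dy + ∫(-4/(y + 5)) dy.
Step 3. Evaluate the standard form [assuming y > 0]: now 3*log(y) + 3*log(y - 2) + ∫(-4/(y + 5)) dy.
Step 4. Evaluate the standard form [assuming y > -5]: now 3*log(y) + 3*log(y - 2) - 4*log(y + 5).
Answer: 3*log(y) + 3*log(y - 2) - 4*log(y + 5).


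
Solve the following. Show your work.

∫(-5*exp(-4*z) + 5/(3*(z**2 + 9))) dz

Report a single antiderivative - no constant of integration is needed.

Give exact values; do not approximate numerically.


Step 1. Rewrite: now ∫(5/(3*(z**2 + 9))) dz + ∫(-5*exp(-4*z)) dz.
Step 2. Evaluate the standard form: now ∫(5/(3*(z**2 + 9))) dz + 5*exp(-4*z)/4.
Step 3. Evaluate the standard form: now 5*atan(z/3)/9 + 5*exp(-4*z)/4.
Answer: 5*atan(z/3)/9 + 5*exp(-4*z)/4.


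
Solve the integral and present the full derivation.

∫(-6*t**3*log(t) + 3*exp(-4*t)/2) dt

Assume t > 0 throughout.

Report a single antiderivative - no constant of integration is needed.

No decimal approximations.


Step 1. Rewrite: now ∫(-6*t**3*log(t)) dt + ∫(3*exp(-4*t)/2) dt.
Step 2. Evaluate the standard form: now ∫(-6*t**3*log(t)) dt - 3*exp(-4*t)/8.
Step 3. Integrate ∫(-6*t**3*log(t)) dt by parts with u = log(t), dv = (-6*t**3) dt, so v = -3*t**4/2 [assuming t > 0]: now -3*t**4*log(t)/2 + ∫(3*t**3/2) dt - 3*exp(-4*t)/8.
Step 4. Evaluate the standard form: now -3*t**4*log(t)/2 + 3*t**4/8 - 3*exp(-4*t)/8.
Answer: -3*t**4*log(t)/2 + 3*t**4/8 - 3*exp(-4*t)/8.


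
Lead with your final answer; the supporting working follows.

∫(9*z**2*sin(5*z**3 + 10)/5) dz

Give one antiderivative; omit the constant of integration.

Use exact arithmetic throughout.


The answer is -3*cos(5*z**3 + 10)/25.
Step 1. Substitute u = z**3 + 2, turning ∫(9*z**2*sin(5*z**3 + 10)/5) dz into ∫(3*sin(5*u)/5) du: now ∫(3*sin(5*u)/5) du.
Step 2. Evaluate the standard form: now -3*cos(5*u)/25.
Step 3. Substitute back u = z**3 + 2: now -3*cos(5*z**3 + 10)/25.
Answer: -3*cos(5*z**3 + 10)/25.


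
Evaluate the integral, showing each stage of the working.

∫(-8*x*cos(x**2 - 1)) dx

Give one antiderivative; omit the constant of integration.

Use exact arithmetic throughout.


Step 1. Substitute u = x**2 - 1, turning ∫(-8*x*cos(x**2 - 1)) dx into ∫(-4*cos(u)) du: now ∫(-4*cos(u)) du.
Step 2. Evaluate the standard form: now -4*sin(u).
Step 3. Substitute back u = x**2 - 1: now -4*sin(x**2 - 1).
Answer: -4*sin(x**2 - 1).


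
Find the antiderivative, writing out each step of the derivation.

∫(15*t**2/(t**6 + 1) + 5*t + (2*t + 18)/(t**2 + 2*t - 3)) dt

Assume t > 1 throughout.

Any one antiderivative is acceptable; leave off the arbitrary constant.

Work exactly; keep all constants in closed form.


Step 1. Rewrite: now ∫(5*t) dt + ∫(15*t**2/(t**6 + 1)) dt + ∫((2*t + 18)/(t**2 + 2*t - 3)) dt.
Step 2. Evaluate the standard form: now 5*t**2/2 + ∫(15*t**2/(t**6 + 1)) dt + ∫((2*t + 18)/(t**2 + 2*t - 3)) dt.
Step 3. Substitute u = t**3, turning ∫(15*t**2/(t**6 + 1)) dt into ∫(5/(u**2 + 1)) du: now 5*t**2/2 + ∫((2*t + 18)/(t**2 + 2*t - 3)) dt + ∫(5/(u**2 + 1)) du.
Step 4. Evaluate the standard form: now 5*t**2/2 + 5*atan(u) + ∫((2*t + 18)/(t**2 + 2*t - 3)) dt.
Step 5. Substitute back u = t**3: now 5*t**2/2 + 5*atan(t**3) + ∫((2*t + 18)/(t**2 + 2*t - 3)) dt.
Step 6. Decompose ∫((2*t + 18)/(t**2 + 2*t - 3)) dt by partial fractions, (2*t + 18)/(t**2 + 2*t - 3) = -3/(t + 3) + 5/(t - 1): now 5*t**2/2 + 5*atan(t**3) + ∫(5/(t - 1)) dt + ∫(-3/(t + 3)) dt.
Step 7. Evaluate the standard form [assuming t > -3]: now 5*t**2/2 - 3*log(t + 3) + 5*atan(t**3) + ∫(5/(t - 1)) dt.
Step 8. Evaluate the standard form [assuming t > 1]: now 5*t**2/2 + 5*log(t - 1) - 3*log(t + 3) + 5*atan(t**3).
Answer: 5*t**2/2 + 5*log(t - 1) - 3*log(t + 3) + 5*atan(t**3).


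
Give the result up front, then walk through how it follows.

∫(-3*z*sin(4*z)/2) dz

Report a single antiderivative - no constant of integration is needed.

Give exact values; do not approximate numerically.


The answer is 3*z*cos(4*z)/8 - 3*sin(4*z)/32.
Step 1. Integrate ∫(-3*z*sin(4*z)/2) dz by parts with u = z, dv = (-3*sin(4*z)/2) dz, so v = 3*cos(4*z)/8: now 3*z*cos(4*z)/8 + ∫(-3*cos(4*z)/8) dz.
Step 2. Evaluate the standard form: now 3*z*cos(4*z)/8 - 3*sin(4*z)/32.
Answer: 3*z*cos(4*z)/8 - 3*sin(4*z)/32.


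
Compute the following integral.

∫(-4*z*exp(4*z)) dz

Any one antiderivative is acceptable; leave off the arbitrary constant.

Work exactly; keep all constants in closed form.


Answer: -z*exp(4*z) + exp(4*z)/4.


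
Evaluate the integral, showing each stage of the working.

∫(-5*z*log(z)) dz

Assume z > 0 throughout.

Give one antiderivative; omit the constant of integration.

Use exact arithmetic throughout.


Step 1. Integrate ∫(-5*z*log(z)) dz by parts with u = log(z), dv = (-5*z) dz, so v = -5*z**2/2 [assuming z > 0]: now -5*z**2*log(z)/2 + ∫(5*z/2) dz.
Step 2. Evaluate the standard form: now -5*z**2*log(z)/2 + 5*z**2/4.
Answer: -5*z**2*log(z)/2 + 5*z**2/4.


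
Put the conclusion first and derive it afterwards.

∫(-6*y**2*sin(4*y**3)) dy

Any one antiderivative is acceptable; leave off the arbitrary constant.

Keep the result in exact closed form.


The answer is cos(4*y**3)/2.
Step 1. Substitute u = y**3, turning ∫(-6*y**2*sin(4*y**3)) dy into ∫(-2*sin(4*u)) du: now ∫(-2*sin(4*u)) du.
Step 2. Evaluate the standard form: now cos(4*u)/2.
Step 3. Substitute back u = y**3: now cos(4*y**3)/2.
Answer: cos(4*y**3)/2.


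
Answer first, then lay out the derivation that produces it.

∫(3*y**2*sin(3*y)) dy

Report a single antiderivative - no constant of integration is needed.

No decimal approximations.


The answer is -y**2*cos(3*y) + 2*y*sin(3*y)/3 + 2*cos(3*y)/9.
Step 1. Integrate ∫(3*y**2*sin(3*y)) dy by parts with u = y**2, dv = (3*sin(3*y)) dy, so v = -cos(3*y): now -y**2*cos(3*y) + ∫(2*y*cos(3*y)) dy.
Step 2. Integrate ∫(2*y*cos(3*y)) dy by parts with u = y, dv = (2*cos(3*y)) dy, so v = 2*sin(3*y)/3: now -y**2*cos(3*y) + 2*y*sin(3*y)/3 + ∫(-2*sin(3*y)/3) dy.
Step 3. Evaluate the standard form: now -y**2*cos(3*y) + 2*y*sin(3*y)/3 + 2*cos(3*y)/9.
Answer: -y**2*cos(3*y) + 2*y*sin(3*y)/3 + 2*cos(3*y)/9.


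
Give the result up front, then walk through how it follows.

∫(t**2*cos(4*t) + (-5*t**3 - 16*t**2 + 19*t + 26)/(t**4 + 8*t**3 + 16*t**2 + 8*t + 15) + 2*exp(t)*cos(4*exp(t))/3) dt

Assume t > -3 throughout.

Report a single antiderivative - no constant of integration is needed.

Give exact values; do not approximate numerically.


The answer is t**2*sin(4*t)/4 + t*cos(4*t)/8 - 2*log(t + 3) - 3*log(t + 5) - sin(4*t)/32 + sin(4*exp(t))/6 + 3*atan(t).
Step 1. Rewrite: now ∫(t**2*cos(4*t)) dt + ∫((-5*t**3 - 16*t**2 + 19*t + 26)/(t**4 + 8*t**3 + 16*t**2 + 8*t + 15)) dt + ∫(2*exp(t)*cos(4*exp(t))/3) dt.
Step 2. Decompose ∫((-5*t**3 - 16*t**2 + 19*t + 26)/(t**4 + 8*t**3 + 16*t**2 + 8*t + 15)) dt by partial fractions, (-5*t**3 - 16*t**2 + 19*t + 26)/(t**4 + 8*t**3 + 16*t**2 + 8*t + 15) = 3/(t**2 + 1) - 3/(t + 5) - 2/(t + 3): now ∫(t**2*cos(4*t)) dt + ∫(2*exp(t)*cos(4*exp(t))/3) dt + ∫(-2/(t + 3)) dt + ∫(-3/(t + 5)) dt + ∫(3/(t**2 + 1)) dt.
Step 3. Evaluate the standard form [assuming t > -3]: now -2*log(t + 3) + ∫(t**2*cos(4*t)) dt + ∫(2*exp(t)*cos(4*exp(t))/3) dt + ∫(-3/(t + 5)) dt + ∫(3/(t**2 + 1)) dt.
Step 4. Evaluate the standard form [assuming t > -5]: now -2*log(t + 3) - 3*log(t + 5) + ∫(t**2*cos(4*t)) dt + ∫(2*exp(t)*cos(4*exp(t))/3) dt + ∫(3/(t**2 + 1)) dt.
Step 5. Evaluate the standard form: now -2*log(t + 3) - 3*log(t + 5) + 3*atan(t) + ∫(t**2*cos(4*t)) dt + ∫(2*exp(t)*cos(4*exp(t))/3) dt.
Step 6. Integrate ∫(t**2*cos(4*t)) dt by parts with u = t**2, dv = (cos(4*t)) dt, so v = sin(4*t)/4: now t**2*sin(4*t)/4 - 2*log(t + 3) - 3*log(t + 5) + 3*atan(t) + ∫(-t*sin(4*t)/2) dt + ∫(2*exp(t)*cos(4*exp(t))/3) dt.
Step 7. Integrate ∫(-t*sin(4*t)/2) dt by parts with u = t, dv = (-sin(4*t)/2) dt, so v = cos(4*t)/8: now t**2*sin(4*t)/4 + t*cos(4*t)/8 - 2*log(t + 3) - 3*log(t + 5) + 3*atan(t) + ∫(2*exp(t)*cos(4*exp(t))/3) dt + ∫(-cos(4*t)/8) dt.
Step 8. Evaluate the standard form: now t**2*sin(4*t)/4 + t*cos(4*t)/8 - 2*log(t + 3) - 3*log(t + 5) - sin(4*t)/32 + 3*atan(t) + ∫(2*exp(t)*cos(4*exp(t))/3) dt.
Step 9. Substitute u = exp(t), turning ∫(2*exp(t)*cos(4*exp(t))/3) dt into ∫(2*cos(4*u)/3) du: now t**2*sin(4*t)/4 + t*cos(4*t)/8 - 2*log(t + 3) - 3*log(t + 5) - sin(4*t)/32 + 3*atan(t) + ∫(2*cos(4*u)/3) du.
Step 10. Evaluate the standard form: now t**2*sin(4*t)/4 + t*cos(4*t)/8 - 2*log(t + 3) - 3*log(t + 5) - sin(4*t)/32 + sin(4*u)/6 + 3*atan(t).
Step 11. Substitute back u = exp(t): now t**2*sin(4*t)/4 + t*cos(4*t)/8 - 2*log(t + 3) - 3*log(t + 5) - sin(4*t)/32 + sin(4*exp(t))/6 + 3*atan(t).
Answer: t**2*sin(4*t)/4 + t*cos(4*t)/8 - 2*log(t + 3) - 3*log(t + 5) - sin(4*t)/32 + sin(4*exp(t))/6 + 3*atan(t).


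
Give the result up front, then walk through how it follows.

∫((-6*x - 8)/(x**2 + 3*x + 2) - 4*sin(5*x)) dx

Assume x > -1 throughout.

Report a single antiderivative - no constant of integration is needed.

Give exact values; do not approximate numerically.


The answer is -2*log(x + 1) - 4*log(x + 2) + 4*cos(5*x)/5.
Step 1. Rewrite: now ∫((-6*x - 8)/(x**2 + 3*x + 2)) dx + ∫(-4*sin(5*x)) dx.
Step 2. Evaluate the standard form: now 4*cos(5*x)/5 + ∫((-6*x - 8)/(x**2 + 3*x + 2)) dx.
Step 3. Decompose ∫((-6*x - 8)/(x**2 + 3*x + 2)) dx by partial fractions, (-6*x - 8)/(x**2 + 3*x + 2) = -4/(x + 2) - 2/(x + 1): now 4*cos(5*x)/5 + ∫(-2/(x + 1)) dx + ∫(-4/(x + 2)) dx.
Step 4. Evaluate the standard form [assuming x > -2]: now -4*log(x + 2) + 4*cos(5*x)/5 + ∫(-2/(x + 1)) dx.
Step 5. Evaluate the standard form [assuming x > -1]: now -2*log(x + 1) - 4*log(x + 2) + 4*cos(5*x)/5.
Answer: -2*log(x + 1) - 4*log(x + 2) + 4*cos(5*x)/5.
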